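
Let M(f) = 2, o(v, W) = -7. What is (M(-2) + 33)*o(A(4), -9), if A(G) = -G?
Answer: -245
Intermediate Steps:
(M(-2) + 33)*o(A(4), -9) = (2 + 33)*(-7) = 35*(-7) = -245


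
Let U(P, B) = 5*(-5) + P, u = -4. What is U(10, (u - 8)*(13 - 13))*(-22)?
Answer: 330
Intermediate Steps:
U(P, B) = -25 + P
U(10, (u - 8)*(13 - 13))*(-22) = (-25 + 10)*(-22) = -15*(-22) = 330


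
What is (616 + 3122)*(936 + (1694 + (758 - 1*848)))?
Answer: 9494520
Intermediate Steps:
(616 + 3122)*(936 + (1694 + (758 - 1*848))) = 3738*(936 + (1694 + (758 - 848))) = 3738*(936 + (1694 - 90)) = 3738*(936 + 1604) = 3738*2540 = 9494520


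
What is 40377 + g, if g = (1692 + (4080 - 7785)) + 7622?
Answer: 45986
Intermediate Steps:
g = 5609 (g = (1692 - 3705) + 7622 = -2013 + 7622 = 5609)
40377 + g = 40377 + 5609 = 45986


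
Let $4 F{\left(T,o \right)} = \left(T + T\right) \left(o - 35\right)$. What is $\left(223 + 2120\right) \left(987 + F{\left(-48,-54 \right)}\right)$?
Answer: $7317189$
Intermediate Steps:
$F{\left(T,o \right)} = \frac{T \left(-35 + o\right)}{2}$ ($F{\left(T,o \right)} = \frac{\left(T + T\right) \left(o - 35\right)}{4} = \frac{2 T \left(-35 + o\right)}{4} = \frac{T \left(-35 + o\right)}{2}$)
$\left(223 + 2120\right) \left(987 + F{\left(-48,-54 \right)}\right) = \left(223 + 2120\right) \left(987 + \frac{1}{2} \left(-48\right) \left(-35 - 54\right)\right) = 2343 \left(987 + \frac{1}{2} \left(-48\right) \left(-89\right)\right) = 2343 \left(987 + 2136\right) = 2343 \cdot 3123 = 7317189$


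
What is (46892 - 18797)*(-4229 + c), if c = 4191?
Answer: -1067610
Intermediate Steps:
(46892 - 18797)*(-4229 + c) = (46892 - 18797)*(-4229 + 4191) = 28095*(-38) = -1067610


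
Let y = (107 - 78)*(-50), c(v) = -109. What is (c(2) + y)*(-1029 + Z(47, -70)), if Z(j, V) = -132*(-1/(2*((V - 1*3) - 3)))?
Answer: 61011465/38 ≈ 1.6056e+6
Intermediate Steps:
Z(j, V) = -132/(12 - 2*V) (Z(j, V) = -132*(-1/(2*((V - 3) - 3))) = -132*(-1/(2*((-3 + V) - 3))) = -132*(-1/(2*(-6 + V))) = -132/(12 - 2*V))
y = -1450 (y = 29*(-50) = -1450)
(c(2) + y)*(-1029 + Z(47, -70)) = (-109 - 1450)*(-1029 + 66/(-6 - 70)) = -1559*(-1029 + 66/(-76)) = -1559*(-1029 + 66*(-1/76)) = -1559*(-1029 - 33/38) = -1559*(-39135/38) = 61011465/38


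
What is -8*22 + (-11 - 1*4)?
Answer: -191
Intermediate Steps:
-8*22 + (-11 - 1*4) = -176 + (-11 - 4) = -176 - 15 = -191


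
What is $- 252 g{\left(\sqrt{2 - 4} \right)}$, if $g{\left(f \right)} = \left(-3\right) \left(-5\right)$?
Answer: $-3780$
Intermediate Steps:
$g{\left(f \right)} = 15$
$- 252 g{\left(\sqrt{2 - 4} \right)} = \left(-252\right) 15 = -3780$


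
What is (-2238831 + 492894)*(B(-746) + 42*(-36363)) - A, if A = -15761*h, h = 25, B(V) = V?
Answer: 2667778162529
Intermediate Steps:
A = -394025 (A = -15761*25 = -394025)
(-2238831 + 492894)*(B(-746) + 42*(-36363)) - A = (-2238831 + 492894)*(-746 + 42*(-36363)) - 1*(-394025) = -1745937*(-746 - 1527246) + 394025 = -1745937*(-1527992) + 394025 = 2667777768504 + 394025 = 2667778162529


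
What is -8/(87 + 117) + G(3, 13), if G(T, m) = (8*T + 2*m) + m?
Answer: 3211/51 ≈ 62.961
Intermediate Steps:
G(T, m) = 3*m + 8*T (G(T, m) = (2*m + 8*T) + m = 3*m + 8*T)
-8/(87 + 117) + G(3, 13) = -8/(87 + 117) + (3*13 + 8*3) = -8/204 + (39 + 24) = -8*1/204 + 63 = -2/51 + 63 = 3211/51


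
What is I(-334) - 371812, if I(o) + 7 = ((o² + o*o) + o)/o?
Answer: -372486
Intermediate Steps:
I(o) = -7 + (o + 2*o²)/o (I(o) = -7 + ((o² + o*o) + o)/o = -7 + ((o² + o²) + o)/o = -7 + (2*o² + o)/o = -7 + (o + 2*o²)/o)
I(-334) - 371812 = (-6 + 2*(-334)) - 371812 = (-6 - 668) - 371812 = -674 - 371812 = -372486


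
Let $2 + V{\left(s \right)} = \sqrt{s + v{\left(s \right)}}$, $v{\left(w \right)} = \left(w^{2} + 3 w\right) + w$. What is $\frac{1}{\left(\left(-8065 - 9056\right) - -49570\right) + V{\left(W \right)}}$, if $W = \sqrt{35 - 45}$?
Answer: $\frac{1}{32447 + \sqrt{i \sqrt{10} + i \sqrt{10} \left(4 + i \sqrt{10}\right)}} \approx 3.0818 \cdot 10^{-5} - 3.6 \cdot 10^{-9} i$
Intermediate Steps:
$W = i \sqrt{10}$ ($W = \sqrt{-10} = i \sqrt{10} \approx 3.1623 i$)
$v{\left(w \right)} = w^{2} + 4 w$
$V{\left(s \right)} = -2 + \sqrt{s + s \left(4 + s\right)}$
$\frac{1}{\left(\left(-8065 - 9056\right) - -49570\right) + V{\left(W \right)}} = \frac{1}{\left(\left(-8065 - 9056\right) - -49570\right) - \left(2 - \sqrt{i \sqrt{10} \left(5 + i \sqrt{10}\right)}\right)} = \frac{1}{\left(-17121 + 49570\right) - \left(2 - \sqrt{i \sqrt{10} \left(5 + i \sqrt{10}\right)}\right)} = \frac{1}{32449 - \left(2 - \sqrt[4]{10} \sqrt{i \left(5 + i \sqrt{10}\right)}\right)} = \frac{1}{32447 + \sqrt[4]{10} \sqrt{i \left(5 + i \sqrt{10}\right)}}$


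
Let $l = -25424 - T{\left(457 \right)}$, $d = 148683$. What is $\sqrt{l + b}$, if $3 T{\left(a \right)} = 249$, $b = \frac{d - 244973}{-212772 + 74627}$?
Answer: $\frac{i \sqrt{19470533297705}}{27629} \approx 159.71 i$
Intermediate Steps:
$b = \frac{19258}{27629}$ ($b = \frac{148683 - 244973}{-212772 + 74627} = - \frac{96290}{-138145} = \left(-96290\right) \left(- \frac{1}{138145}\right) = \frac{19258}{27629} \approx 0.69702$)
$T{\left(a \right)} = 83$ ($T{\left(a \right)} = \frac{1}{3} \cdot 249 = 83$)
$l = -25507$ ($l = -25424 - 83 = -25507$)
$\sqrt{l + b} = \sqrt{-25507 + \frac{19258}{27629}} = \sqrt{- \frac{704713645}{27629}} = \frac{i \sqrt{19470533297705}}{27629}$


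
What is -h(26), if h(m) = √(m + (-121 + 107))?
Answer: -2*√3 ≈ -3.4641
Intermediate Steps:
h(m) = √(-14 + m) (h(m) = √(m - 14) = √(-14 + m))
-h(26) = -√(-14 + 26) = -√12 = -2*√3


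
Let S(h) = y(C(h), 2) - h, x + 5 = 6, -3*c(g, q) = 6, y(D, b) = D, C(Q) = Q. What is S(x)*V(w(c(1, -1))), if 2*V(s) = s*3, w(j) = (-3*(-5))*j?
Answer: 0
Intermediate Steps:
c(g, q) = -2 (c(g, q) = -1/3*6 = -2)
x = 1 (x = -5 + 6 = 1)
w(j) = 15*j
V(s) = 3*s/2 (V(s) = (s*3)/2 = (3*s)/2 = 3*s/2)
S(h) = 0 (S(h) = h - h = 0)
S(x)*V(w(c(1, -1))) = 0*(3*(15*(-2))/2) = 0*((3/2)*(-30)) = 0*(-45) = 0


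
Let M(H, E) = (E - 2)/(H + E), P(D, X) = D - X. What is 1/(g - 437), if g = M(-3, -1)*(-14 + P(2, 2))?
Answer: -2/895 ≈ -0.0022346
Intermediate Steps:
M(H, E) = (-2 + E)/(E + H)
g = -21/2 (g = ((-2 - 1)/(-1 - 3))*(-14 + (2 - 1*2)) = (-3/(-4))*(-14 + (2 - 2)) = (-1/4*(-3))*(-14 + 0) = (3/4)*(-14) = -21/2 ≈ -10.500)
1/(g - 437) = 1/(-21/2 - 437) = 1/(-895/2) = -2/895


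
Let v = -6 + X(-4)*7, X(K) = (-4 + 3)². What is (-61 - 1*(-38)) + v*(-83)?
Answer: -106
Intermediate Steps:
X(K) = 1 (X(K) = (-1)² = 1)
v = 1 (v = -6 + 1*7 = -6 + 7 = 1)
(-61 - 1*(-38)) + v*(-83) = (-61 - 1*(-38)) + 1*(-83) = (-61 + 38) - 83 = -23 - 83 = -106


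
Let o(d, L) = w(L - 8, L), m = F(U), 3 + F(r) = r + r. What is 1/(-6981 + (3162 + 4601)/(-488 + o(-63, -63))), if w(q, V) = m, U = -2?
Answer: -495/3463358 ≈ -0.00014292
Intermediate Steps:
F(r) = -3 + 2*r (F(r) = -3 + (r + r) = -3 + 2*r)
m = -7 (m = -3 + 2*(-2) = -3 - 4 = -7)
w(q, V) = -7
o(d, L) = -7
1/(-6981 + (3162 + 4601)/(-488 + o(-63, -63))) = 1/(-6981 + (3162 + 4601)/(-488 - 7)) = 1/(-6981 + 7763/(-495)) = 1/(-6981 + 7763*(-1/495)) = 1/(-6981 - 7763/495) = 1/(-3463358/495) = -495/3463358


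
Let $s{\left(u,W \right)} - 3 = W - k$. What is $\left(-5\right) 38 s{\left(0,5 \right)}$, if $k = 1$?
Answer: $-1330$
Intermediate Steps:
$s{\left(u,W \right)} = 2 + W$ ($s{\left(u,W \right)} = 3 + \left(W - 1\right) = 3 + \left(-1 + W\right) = 2 + W$)
$\left(-5\right) 38 s{\left(0,5 \right)} = \left(-5\right) 38 \left(2 + 5\right) = \left(-190\right) 7 = -1330$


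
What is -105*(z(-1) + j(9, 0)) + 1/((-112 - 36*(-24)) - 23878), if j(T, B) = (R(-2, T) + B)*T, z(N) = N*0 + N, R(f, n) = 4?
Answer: -84988051/23126 ≈ -3675.0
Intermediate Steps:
z(N) = N (z(N) = 0 + N = N)
j(T, B) = T*(4 + B) (j(T, B) = (4 + B)*T = T*(4 + B))
-105*(z(-1) + j(9, 0)) + 1/((-112 - 36*(-24)) - 23878) = -105*(-1 + 9*(4 + 0)) + 1/((-112 - 36*(-24)) - 23878) = -105*(-1 + 9*4) + 1/((-112 + 864) - 23878) = -105*(-1 + 36) + 1/(752 - 23878) = -105*35 + 1/(-23126) = -3675 - 1/23126 = -84988051/23126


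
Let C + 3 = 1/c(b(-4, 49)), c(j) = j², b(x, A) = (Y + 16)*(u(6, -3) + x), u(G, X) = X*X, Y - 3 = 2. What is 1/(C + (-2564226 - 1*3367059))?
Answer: -11025/65392450199 ≈ -1.6860e-7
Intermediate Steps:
Y = 5 (Y = 3 + 2 = 5)
u(G, X) = X²
b(x, A) = 189 + 21*x (b(x, A) = (5 + 16)*((-3)² + x) = 21*(9 + x) = 189 + 21*x)
C = -33074/11025 (C = -3 + 1/((189 + 21*(-4))²) = -3 + 1/((189 - 84)²) = -3 + 1/(105²) = -3 + 1/11025 = -33074/11025 ≈ -2.9999)
1/(C + (-2564226 - 1*3367059)) = 1/(-33074/11025 + (-2564226 - 1*3367059)) = 1/(-33074/11025 + (-2564226 - 3367059)) = 1/(-33074/11025 - 5931285) = 1/(-65392450199/11025) = -11025/65392450199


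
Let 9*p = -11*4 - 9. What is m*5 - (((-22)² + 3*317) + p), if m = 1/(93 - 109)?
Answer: -205837/144 ≈ -1429.4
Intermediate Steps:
p = -53/9 (p = (-11*4 - 9)/9 = (-44 - 9)/9 = (⅑)*(-53) = -53/9 ≈ -5.8889)
m = -1/16 (m = 1/(-16) = -1/16 ≈ -0.062500)
m*5 - (((-22)² + 3*317) + p) = -1/16*5 - (((-22)² + 3*317) - 53/9) = -5/16 - ((484 + 951) - 53/9) = -5/16 - (1435 - 53/9) = -5/16 - 1*12862/9 = -5/16 - 12862/9 = -205837/144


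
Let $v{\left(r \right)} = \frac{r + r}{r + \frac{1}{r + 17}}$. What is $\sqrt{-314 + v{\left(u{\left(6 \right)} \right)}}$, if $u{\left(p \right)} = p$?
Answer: $\frac{i \sqrt{6028430}}{139} \approx 17.664 i$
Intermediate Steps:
$v{\left(r \right)} = \frac{2 r}{r + \frac{1}{17 + r}}$
$\sqrt{-314 + v{\left(u{\left(6 \right)} \right)}} = \sqrt{-314 + 2 \cdot 6 \frac{1}{1 + 6^{2} + 17 \cdot 6} \left(17 + 6\right)} = \sqrt{-314 + 2 \cdot 6 \frac{1}{1 + 36 + 102} \cdot 23} = \sqrt{-314 + 2 \cdot 6 \cdot \frac{1}{139} \cdot 23} = \sqrt{-314 + \frac{276}{139}} = \sqrt{- \frac{43370}{139}} = \frac{i \sqrt{6028430}}{139}$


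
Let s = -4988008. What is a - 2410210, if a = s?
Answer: -7398218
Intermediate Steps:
a = -4988008
a - 2410210 = -4988008 - 2410210 = -7398218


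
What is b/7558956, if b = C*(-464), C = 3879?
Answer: -49996/209971 ≈ -0.23811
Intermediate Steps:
b = -1799856 (b = 3879*(-464) = -1799856)
b/7558956 = -1799856/7558956 = -1799856*1/7558956 = -49996/209971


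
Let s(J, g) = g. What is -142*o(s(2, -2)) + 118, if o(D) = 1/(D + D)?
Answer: 307/2 ≈ 153.50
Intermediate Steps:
o(D) = 1/(2*D)
-142*o(s(2, -2)) + 118 = -71/(-2) + 118 = -71*(-1)/2 + 118 = -142*(-1/4) + 118 = 71/2 + 118 = 307/2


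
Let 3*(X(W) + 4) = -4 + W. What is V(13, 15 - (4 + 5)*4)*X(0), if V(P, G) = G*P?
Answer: 1456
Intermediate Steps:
X(W) = -16/3 + W/3 (X(W) = -4 + (-4 + W)/3 = -4 + (-4/3 + W/3) = -16/3 + W/3)
V(13, 15 - (4 + 5)*4)*X(0) = ((15 - (4 + 5)*4)*13)*(-16/3 + (1/3)*0) = ((15 - 9*4)*13)*(-16/3 + 0) = ((15 - 1*36)*13)*(-16/3) = ((15 - 36)*13)*(-16/3) = -21*13*(-16/3) = -273*(-16/3) = 1456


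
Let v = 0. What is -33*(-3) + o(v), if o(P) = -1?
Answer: 98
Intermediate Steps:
-33*(-3) + o(v) = -33*(-3) - 1 = 99 - 1 = 98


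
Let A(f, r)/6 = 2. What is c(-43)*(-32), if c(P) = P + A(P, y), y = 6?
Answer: 992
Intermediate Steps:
A(f, r) = 12 (A(f, r) = 6*2 = 12)
c(P) = 12 + P (c(P) = P + 12 = 12 + P)
c(-43)*(-32) = (12 - 43)*(-32) = -31*(-32) = 992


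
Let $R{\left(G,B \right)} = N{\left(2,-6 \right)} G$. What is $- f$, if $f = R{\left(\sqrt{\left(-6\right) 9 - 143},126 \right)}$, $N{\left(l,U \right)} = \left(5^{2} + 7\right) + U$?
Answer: $- 26 i \sqrt{197} \approx - 364.93 i$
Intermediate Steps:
$N{\left(l,U \right)} = 32 + U$ ($N{\left(l,U \right)} = \left(25 + 7\right) + U = 32 + U$)
$R{\left(G,B \right)} = 26 G$ ($R{\left(G,B \right)} = \left(32 - 6\right) G = 26 G$)
$f = 26 i \sqrt{197}$ ($f = 26 \sqrt{\left(-6\right) 9 - 143} = 26 \sqrt{-54 - 143} = 26 \sqrt{-197} = 26 i \sqrt{197} \approx 364.93 i$)
$- f = - 26 i \sqrt{197}$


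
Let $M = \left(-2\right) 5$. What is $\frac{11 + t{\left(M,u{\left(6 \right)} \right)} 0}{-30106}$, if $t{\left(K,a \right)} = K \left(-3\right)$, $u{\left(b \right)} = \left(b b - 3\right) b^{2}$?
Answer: $- \frac{11}{30106} \approx -0.00036538$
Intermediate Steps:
$M = -10$
$u{\left(b \right)} = b^{2} \left(-3 + b^{2}\right)$ ($u{\left(b \right)} = \left(b^{2} - 3\right) b^{2} = \left(-3 + b^{2}\right) b^{2} = b^{2} \left(-3 + b^{2}\right)$)
$t{\left(K,a \right)} = - 3 K$
$\frac{11 + t{\left(M,u{\left(6 \right)} \right)} 0}{-30106} = \frac{11 + \left(-3\right) \left(-10\right) 0}{-30106} = \left(11 + 30 \cdot 0\right) \left(- \frac{1}{30106}\right) = \left(11 + 0\right) \left(- \frac{1}{30106}\right) = 11 \left(- \frac{1}{30106}\right) = - \frac{11}{30106}$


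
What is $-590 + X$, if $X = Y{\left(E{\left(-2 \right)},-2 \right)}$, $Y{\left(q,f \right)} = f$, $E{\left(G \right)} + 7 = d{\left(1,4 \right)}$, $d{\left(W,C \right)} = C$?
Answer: $-592$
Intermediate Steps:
$E{\left(G \right)} = -3$ ($E{\left(G \right)} = -7 + 4 = -3$)
$X = -2$
$-590 + X = -590 - 2 = -592$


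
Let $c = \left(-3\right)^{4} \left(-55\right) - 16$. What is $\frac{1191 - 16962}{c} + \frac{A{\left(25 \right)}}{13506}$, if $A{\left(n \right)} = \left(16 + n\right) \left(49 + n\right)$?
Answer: $\frac{113284070}{30192663} \approx 3.752$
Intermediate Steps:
$c = -4471$ ($c = 81 \left(-55\right) - 16 = -4455 - 16 = -4471$)
$\frac{1191 - 16962}{c} + \frac{A{\left(25 \right)}}{13506} = \frac{1191 - 16962}{-4471} + \frac{784 + 25^{2} + 65 \cdot 25}{13506} = \left(-15771\right) \left(- \frac{1}{4471}\right) + \left(784 + 625 + 1625\right) \frac{1}{13506} = \frac{15771}{4471} + 3034 \cdot \frac{1}{13506} = \frac{15771}{4471} + \frac{1517}{6753} = \frac{113284070}{30192663}$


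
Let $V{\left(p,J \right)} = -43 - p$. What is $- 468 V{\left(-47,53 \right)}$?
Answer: $-1872$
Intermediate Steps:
$- 468 V{\left(-47,53 \right)} = - 468 \left(-43 - -47\right) = - 468 \left(-43 + 47\right) = \left(-468\right) 4 = -1872$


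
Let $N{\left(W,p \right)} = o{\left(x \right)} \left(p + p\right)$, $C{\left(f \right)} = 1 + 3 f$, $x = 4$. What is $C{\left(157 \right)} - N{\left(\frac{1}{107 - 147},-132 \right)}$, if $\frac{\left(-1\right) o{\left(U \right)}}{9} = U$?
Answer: $-9032$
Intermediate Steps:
$o{\left(U \right)} = - 9 U$
$N{\left(W,p \right)} = - 72 p$ ($N{\left(W,p \right)} = \left(-9\right) 4 \left(p + p\right) = - 36 \cdot 2 p = - 72 p$)
$C{\left(157 \right)} - N{\left(\frac{1}{107 - 147},-132 \right)} = \left(1 + 3 \cdot 157\right) - \left(-72\right) \left(-132\right) = \left(1 + 471\right) - 9504 = 472 - 9504 = -9032$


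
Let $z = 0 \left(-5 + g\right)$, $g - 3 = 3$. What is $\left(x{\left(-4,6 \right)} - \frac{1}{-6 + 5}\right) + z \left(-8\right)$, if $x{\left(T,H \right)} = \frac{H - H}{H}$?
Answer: $1$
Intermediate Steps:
$g = 6$ ($g = 3 + 3 = 6$)
$x{\left(T,H \right)} = 0$ ($x{\left(T,H \right)} = \frac{0}{H} = 0$)
$z = 0$ ($z = 0 \left(-5 + 6\right) = 0 \cdot 1 = 0$)
$\left(x{\left(-4,6 \right)} - \frac{1}{-6 + 5}\right) + z \left(-8\right) = \left(0 - \frac{1}{-6 + 5}\right) + 0 \left(-8\right) = \left(0 - \frac{1}{-1}\right) + 0 = \left(0 - -1\right) + 0 = \left(0 + 1\right) + 0 = 1 + 0 = 1$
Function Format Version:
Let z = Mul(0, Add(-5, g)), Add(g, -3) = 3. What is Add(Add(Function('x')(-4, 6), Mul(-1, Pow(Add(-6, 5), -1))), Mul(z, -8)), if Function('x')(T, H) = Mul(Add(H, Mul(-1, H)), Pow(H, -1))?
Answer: 1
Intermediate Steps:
g = 6 (g = Add(3, 3) = 6)
Function('x')(T, H) = 0 (Function('x')(T, H) = Mul(0, Pow(H, -1)) = 0)
z = 0 (z = Mul(0, Add(-5, 6)) = Mul(0, 1) = 0)
Add(Add(Function('x')(-4, 6), Mul(-1, Pow(Add(-6, 5), -1))), Mul(z, -8)) = Add(Add(0, Mul(-1, Pow(Add(-6, 5), -1))), Mul(0, -8)) = Add(Add(0, Mul(-1, Pow(-1, -1))), 0) = Add(Add(0, Mul(-1, -1)), 0) = Add(Add(0, 1), 0) = Add(1, 0) = 1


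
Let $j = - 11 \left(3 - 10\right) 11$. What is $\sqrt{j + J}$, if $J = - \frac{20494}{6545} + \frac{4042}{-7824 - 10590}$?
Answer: $\frac{\sqrt{2813128897556670}}{1826055} \approx 29.046$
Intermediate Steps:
$j = 847$ ($j = - 11 \left(\left(-7\right) 11\right) = \left(-11\right) \left(-77\right) = 847$)
$J = - \frac{18355973}{5478165}$ ($J = \left(-20494\right) \frac{1}{6545} + \frac{4042}{-7824 - 10590} = - \frac{20494}{6545} + \frac{4042}{-18414} = - \frac{20494}{6545} + 4042 \left(- \frac{1}{18414}\right) = - \frac{20494}{6545} - \frac{2021}{9207} = - \frac{18355973}{5478165} \approx -3.3508$)
$\sqrt{j + J} = \sqrt{847 - \frac{18355973}{5478165}} = \sqrt{\frac{4621649782}{5478165}} = \frac{\sqrt{2813128897556670}}{1826055}$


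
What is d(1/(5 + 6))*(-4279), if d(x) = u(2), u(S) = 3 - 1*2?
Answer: -4279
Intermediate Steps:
u(S) = 1 (u(S) = 3 - 2 = 1)
d(x) = 1
d(1/(5 + 6))*(-4279) = 1*(-4279) = -4279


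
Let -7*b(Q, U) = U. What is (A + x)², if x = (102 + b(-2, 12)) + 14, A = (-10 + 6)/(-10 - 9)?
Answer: 231891984/17689 ≈ 13109.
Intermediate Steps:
b(Q, U) = -U/7
A = 4/19 (A = -4/(-19) = -1/19*(-4) = 4/19 ≈ 0.21053)
x = 800/7 (x = (102 - ⅐*12) + 14 = (102 - 12/7) + 14 = 702/7 + 14 = 800/7 ≈ 114.29)
(A + x)² = (4/19 + 800/7)² = (15228/133)² = 231891984/17689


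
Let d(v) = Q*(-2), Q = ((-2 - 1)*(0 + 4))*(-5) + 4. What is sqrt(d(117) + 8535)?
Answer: sqrt(8407) ≈ 91.690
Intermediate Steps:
Q = 64 (Q = -3*4*(-5) + 4 = -12*(-5) + 4 = 60 + 4 = 64)
d(v) = -128 (d(v) = 64*(-2) = -128)
sqrt(d(117) + 8535) = sqrt(-128 + 8535) = sqrt(8407)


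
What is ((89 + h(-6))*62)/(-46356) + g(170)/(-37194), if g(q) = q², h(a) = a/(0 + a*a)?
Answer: -772270277/862082532 ≈ -0.89582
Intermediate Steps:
h(a) = 1/a (h(a) = a/(0 + a²) = a/(a²) = a/a² = 1/a)
((89 + h(-6))*62)/(-46356) + g(170)/(-37194) = ((89 + 1/(-6))*62)/(-46356) + 170²/(-37194) = ((89 - ⅙)*62)*(-1/46356) + 28900*(-1/37194) = ((533/6)*62)*(-1/46356) - 14450/18597 = (16523/3)*(-1/46356) - 14450/18597 = -16523/139068 - 14450/18597 = -772270277/862082532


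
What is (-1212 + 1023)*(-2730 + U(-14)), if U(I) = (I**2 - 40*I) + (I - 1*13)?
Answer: 378189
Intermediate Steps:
U(I) = -13 + I**2 - 39*I (U(I) = (I**2 - 40*I) + (I - 13) = (I**2 - 40*I) + (-13 + I) = -13 + I**2 - 39*I)
(-1212 + 1023)*(-2730 + U(-14)) = (-1212 + 1023)*(-2730 + (-13 + (-14)**2 - 39*(-14))) = -189*(-2730 + (-13 + 196 + 546)) = -189*(-2730 + 729) = -189*(-2001) = 378189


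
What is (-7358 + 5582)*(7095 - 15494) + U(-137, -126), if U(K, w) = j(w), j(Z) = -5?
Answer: 14916619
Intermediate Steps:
U(K, w) = -5
(-7358 + 5582)*(7095 - 15494) + U(-137, -126) = (-7358 + 5582)*(7095 - 15494) - 5 = -1776*(-8399) - 5 = 14916624 - 5 = 14916619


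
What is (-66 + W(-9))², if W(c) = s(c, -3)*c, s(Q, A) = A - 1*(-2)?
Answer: 3249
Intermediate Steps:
s(Q, A) = 2 + A (s(Q, A) = A + 2 = 2 + A)
W(c) = -c (W(c) = (2 - 3)*c = -c)
(-66 + W(-9))² = (-66 - 1*(-9))² = (-66 + 9)² = (-57)² = 3249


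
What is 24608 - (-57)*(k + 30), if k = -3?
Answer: 26147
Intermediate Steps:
24608 - (-57)*(k + 30) = 24608 - (-57)*(-3 + 30) = 24608 - (-57)*27 = 24608 - 1*(-1539) = 24608 + 1539 = 26147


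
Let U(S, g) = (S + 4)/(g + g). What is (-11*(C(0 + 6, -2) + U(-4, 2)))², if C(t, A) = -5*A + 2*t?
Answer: 58564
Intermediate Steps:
U(S, g) = (4 + S)/(2*g) (U(S, g) = (4 + S)/((2*g)) = (4 + S)*(1/(2*g)) = (4 + S)/(2*g))
(-11*(C(0 + 6, -2) + U(-4, 2)))² = (-11*((-5*(-2) + 2*(0 + 6)) + (½)*(4 - 4)/2))² = (-11*((10 + 2*6) + (½)*(½)*0))² = (-11*((10 + 12) + 0))² = (-11*(22 + 0))² = (-11*22)² = (-242)² = 58564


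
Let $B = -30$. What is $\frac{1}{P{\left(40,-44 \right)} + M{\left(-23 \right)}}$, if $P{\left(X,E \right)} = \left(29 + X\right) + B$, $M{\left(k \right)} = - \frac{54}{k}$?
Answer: $\frac{23}{951} \approx 0.024185$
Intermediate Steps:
$P{\left(X,E \right)} = -1 + X$ ($P{\left(X,E \right)} = \left(29 + X\right) - 30 = -1 + X$)
$\frac{1}{P{\left(40,-44 \right)} + M{\left(-23 \right)}} = \frac{1}{\left(-1 + 40\right) - \frac{54}{-23}} = \frac{1}{39 - - \frac{54}{23}} = \frac{1}{39 + \frac{54}{23}} = \frac{1}{\frac{951}{23}} = \frac{23}{951}$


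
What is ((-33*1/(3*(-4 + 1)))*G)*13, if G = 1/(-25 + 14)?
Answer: -13/3 ≈ -4.3333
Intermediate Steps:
G = -1/11 (G = 1/(-11) = -1/11 ≈ -0.090909)
((-33*1/(3*(-4 + 1)))*G)*13 = (-33*1/(3*(-4 + 1))*(-1/11))*13 = (-33/(3*(-3))*(-1/11))*13 = (-33/(-9)*(-1/11))*13 = (-33*(-⅑)*(-1/11))*13 = ((11/3)*(-1/11))*13 = -⅓*13 = -13/3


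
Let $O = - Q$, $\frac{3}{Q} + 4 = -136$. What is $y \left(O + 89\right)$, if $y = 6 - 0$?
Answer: $\frac{37389}{70} \approx 534.13$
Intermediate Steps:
$Q = - \frac{3}{140}$ ($Q = \frac{3}{-4 - 136} = \frac{3}{-140} = 3 \left(- \frac{1}{140}\right) = - \frac{3}{140} \approx -0.021429$)
$O = \frac{3}{140}$ ($O = \left(-1\right) \left(- \frac{3}{140}\right) = \frac{3}{140} \approx 0.021429$)
$y = 6$ ($y = 6 + 0 = 6$)
$y \left(O + 89\right) = 6 \left(\frac{3}{140} + 89\right) = 6 \cdot \frac{12463}{140} = \frac{37389}{70}$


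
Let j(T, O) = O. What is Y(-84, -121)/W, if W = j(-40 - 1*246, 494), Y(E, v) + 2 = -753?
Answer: -755/494 ≈ -1.5283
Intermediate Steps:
Y(E, v) = -755 (Y(E, v) = -2 - 753 = -755)
W = 494
Y(-84, -121)/W = -755/494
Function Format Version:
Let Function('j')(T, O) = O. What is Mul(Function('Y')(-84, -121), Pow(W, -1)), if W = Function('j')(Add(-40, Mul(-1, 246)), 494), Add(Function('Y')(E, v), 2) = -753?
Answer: Rational(-755, 494) ≈ -1.5283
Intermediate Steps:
Function('Y')(E, v) = -755 (Function('Y')(E, v) = Add(-2, -753) = -755)
W = 494
Mul(Function('Y')(-84, -121), Pow(W, -1)) = Mul(-755, Pow(494, -1)) = Mul(-755, Rational(1, 494)) = Rational(-755, 494)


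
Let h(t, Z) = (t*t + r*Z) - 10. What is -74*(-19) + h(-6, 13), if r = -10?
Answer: 1302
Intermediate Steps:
h(t, Z) = -10 + t² - 10*Z (h(t, Z) = (t*t - 10*Z) - 10 = (t² - 10*Z) - 10 = -10 + t² - 10*Z)
-74*(-19) + h(-6, 13) = -74*(-19) + (-10 + (-6)² - 10*13) = 1406 + (-10 + 36 - 130) = 1406 - 104 = 1302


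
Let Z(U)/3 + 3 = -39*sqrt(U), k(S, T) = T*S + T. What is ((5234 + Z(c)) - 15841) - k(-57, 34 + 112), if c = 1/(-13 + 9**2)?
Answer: -2440 - 117*sqrt(17)/34 ≈ -2454.2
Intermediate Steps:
k(S, T) = T + S*T (k(S, T) = S*T + T = T + S*T)
c = 1/68 (c = 1/(-13 + 81) = 1/68 ≈ 0.014706)
Z(U) = -9 - 117*sqrt(U) (Z(U) = -9 + 3*(-39*sqrt(U)) = -9 - 117*sqrt(U))
((5234 + Z(c)) - 15841) - k(-57, 34 + 112) = ((5234 + (-9 - 117*sqrt(17)/34)) - 15841) - (34 + 112)*(1 - 57) = ((5234 + (-9 - 117*sqrt(17)/34)) - 15841) - 146*(-56) = ((5234 + (-9 - 117*sqrt(17)/34)) - 15841) - 1*(-8176) = ((5225 - 117*sqrt(17)/34) - 15841) + 8176 = (-10616 - 117*sqrt(17)/34) + 8176 = -2440 - 117*sqrt(17)/34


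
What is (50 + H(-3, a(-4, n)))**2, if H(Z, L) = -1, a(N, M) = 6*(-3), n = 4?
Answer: 2401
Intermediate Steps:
a(N, M) = -18
(50 + H(-3, a(-4, n)))**2 = (50 - 1)**2 = 49**2 = 2401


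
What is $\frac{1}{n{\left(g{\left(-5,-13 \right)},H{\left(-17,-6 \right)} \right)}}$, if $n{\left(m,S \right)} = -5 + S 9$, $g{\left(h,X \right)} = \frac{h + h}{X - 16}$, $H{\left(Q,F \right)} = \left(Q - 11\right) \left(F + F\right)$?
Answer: $\frac{1}{3019} \approx 0.00033124$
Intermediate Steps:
$H{\left(Q,F \right)} = 2 F \left(-11 + Q\right)$ ($H{\left(Q,F \right)} = \left(-11 + Q\right) 2 F = 2 F \left(-11 + Q\right)$)
$g{\left(h,X \right)} = \frac{2 h}{-16 + X}$
$n{\left(m,S \right)} = -5 + 9 S$
$\frac{1}{n{\left(g{\left(-5,-13 \right)},H{\left(-17,-6 \right)} \right)}} = \frac{1}{-5 + 9 \cdot 2 \left(-6\right) \left(-11 - 17\right)} = \frac{1}{-5 + 9 \cdot 2 \left(-6\right) \left(-28\right)} = \frac{1}{-5 + 9 \cdot 336} = \frac{1}{-5 + 3024} = \frac{1}{3019}$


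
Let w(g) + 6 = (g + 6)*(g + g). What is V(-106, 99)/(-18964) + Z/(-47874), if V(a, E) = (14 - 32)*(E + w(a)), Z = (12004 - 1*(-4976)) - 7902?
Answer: 1514725357/75656878 ≈ 20.021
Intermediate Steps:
w(g) = -6 + 2*g*(6 + g) (w(g) = -6 + (g + 6)*(g + g) = -6 + (6 + g)*(2*g) = -6 + 2*g*(6 + g))
Z = 9078 (Z = (12004 + 4976) - 7902 = 16980 - 7902 = 9078)
V(a, E) = 108 - 216*a - 36*a² - 18*E (V(a, E) = (14 - 32)*(E + (-6 + 2*a² + 12*a)) = -18*(-6 + E + 2*a² + 12*a) = 108 - 216*a - 36*a² - 18*E)
V(-106, 99)/(-18964) + Z/(-47874) = (108 - 216*(-106) - 36*(-106)² - 18*99)/(-18964) + 9078/(-47874) = (108 + 22896 - 36*11236 - 1782)*(-1/18964) + 9078*(-1/47874) = (108 + 22896 - 404496 - 1782)*(-1/18964) - 1513/7979 = -383274*(-1/18964) - 1513/7979 = 191637/9482 - 1513/7979 = 1514725357/75656878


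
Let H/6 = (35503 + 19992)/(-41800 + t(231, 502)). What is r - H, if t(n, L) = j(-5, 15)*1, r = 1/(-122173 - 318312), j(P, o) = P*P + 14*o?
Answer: 9777883259/1220583935 ≈ 8.0108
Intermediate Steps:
j(P, o) = P**2 + 14*o
r = -1/440485 (r = 1/(-440485) = -1/440485 ≈ -2.2702e-6)
t(n, L) = 235 (t(n, L) = ((-5)**2 + 14*15)*1 = (25 + 210)*1 = 235*1 = 235)
H = -22198/2771 (H = 6*((35503 + 19992)/(-41800 + 235)) = 6*(55495/(-41565)) = 6*(55495*(-1/41565)) = 6*(-11099/8313) = -22198/2771 ≈ -8.0108)
r - H = -1/440485 - 1*(-22198/2771) = -1/440485 + 22198/2771 = 9777883259/1220583935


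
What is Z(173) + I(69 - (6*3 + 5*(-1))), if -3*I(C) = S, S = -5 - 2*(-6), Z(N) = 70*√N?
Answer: -7/3 + 70*√173 ≈ 918.37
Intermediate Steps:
S = 7 (S = -5 + 12 = 7)
I(C) = -7/3 (I(C) = -⅓*7 = -7/3)
Z(173) + I(69 - (6*3 + 5*(-1))) = 70*√173 - 7/3 = -7/3 + 70*√173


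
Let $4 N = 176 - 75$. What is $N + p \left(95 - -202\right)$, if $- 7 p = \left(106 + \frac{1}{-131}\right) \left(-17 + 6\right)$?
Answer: $\frac{181541797}{3668} \approx 49493.0$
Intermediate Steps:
$p = \frac{152735}{917}$ ($p = - \frac{\left(106 + \frac{1}{-131}\right) \left(-17 + 6\right)}{7} = - \frac{\left(106 - \frac{1}{131}\right) \left(-11\right)}{7} = - \frac{\frac{13885}{131} \left(-11\right)}{7} = \left(- \frac{1}{7}\right) \left(- \frac{152735}{131}\right) = \frac{152735}{917} \approx 166.56$)
$N = \frac{101}{4}$ ($N = \frac{176 - 75}{4} = \frac{1}{4} \cdot 101 = \frac{101}{4} \approx 25.25$)
$N + p \left(95 - -202\right) = \frac{101}{4} + \frac{152735 \left(95 - -202\right)}{917} = \frac{101}{4} + \frac{152735 \left(95 + 202\right)}{917} = \frac{101}{4} + \frac{152735}{917} \cdot 297 = \frac{101}{4} + \frac{45362295}{917} = \frac{181541797}{3668}$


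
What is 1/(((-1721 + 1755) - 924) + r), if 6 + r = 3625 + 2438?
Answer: 1/5167 ≈ 0.00019354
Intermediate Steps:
r = 6057 (r = -6 + (3625 + 2438) = -6 + 6063 = 6057)
1/(((-1721 + 1755) - 924) + r) = 1/(((-1721 + 1755) - 924) + 6057) = 1/((34 - 924) + 6057) = 1/(-890 + 6057) = 1/5167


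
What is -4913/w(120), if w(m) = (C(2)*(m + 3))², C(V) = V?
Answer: -4913/60516 ≈ -0.081185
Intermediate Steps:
w(m) = (6 + 2*m)² (w(m) = (2*(m + 3))² = (2*(3 + m))² = (6 + 2*m)²)
-4913/w(120) = -4913*1/(4*(3 + 120)²) = -4913/(4*123²) = -4913/(4*15129) = -4913/60516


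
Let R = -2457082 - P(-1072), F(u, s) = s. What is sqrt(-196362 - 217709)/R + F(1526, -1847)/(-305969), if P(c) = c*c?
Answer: 1847/305969 - I*sqrt(414071)/3606266 ≈ 0.0060366 - 0.00017843*I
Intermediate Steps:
P(c) = c**2
R = -3606266 (R = -2457082 - 1*(-1072)**2 = -2457082 - 1*1149184 = -2457082 - 1149184 = -3606266)
sqrt(-196362 - 217709)/R + F(1526, -1847)/(-305969) = sqrt(-196362 - 217709)/(-3606266) - 1847/(-305969) = sqrt(-414071)*(-1/3606266) - 1847*(-1/305969) = (I*sqrt(414071))*(-1/3606266) + 1847/305969 = -I*sqrt(414071)/3606266 + 1847/305969 = 1847/305969 - I*sqrt(414071)/3606266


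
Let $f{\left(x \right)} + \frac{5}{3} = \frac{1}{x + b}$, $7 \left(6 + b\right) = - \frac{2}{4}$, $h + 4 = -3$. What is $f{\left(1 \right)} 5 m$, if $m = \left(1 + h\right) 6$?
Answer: $\frac{23820}{71} \approx 335.49$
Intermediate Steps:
$h = -7$ ($h = -4 - 3 = -7$)
$b = - \frac{85}{14}$ ($b = -6 + \frac{\left(-2\right) \frac{1}{4}}{7} = -6 + \frac{1}{7} \left(- \frac{1}{2}\right) = -6 - \frac{1}{14} = - \frac{85}{14} \approx -6.0714$)
$f{\left(x \right)} = - \frac{5}{3} + \frac{1}{- \frac{85}{14} + x}$ ($f{\left(x \right)} = - \frac{5}{3} + \frac{1}{x - \frac{85}{14}} = - \frac{5}{3} + \frac{1}{- \frac{85}{14} + x}$)
$m = -36$ ($m = \left(1 - 7\right) 6 = \left(-6\right) 6 = -36$)
$f{\left(1 \right)} 5 m = \frac{467 - 70}{3 \left(-85 + 14 \cdot 1\right)} 5 \left(-36\right) = \frac{467 - 70}{3 \left(-85 + 14\right)} 5 \left(-36\right) = \frac{1}{3} \frac{1}{-71} \cdot 397 \cdot 5 \left(-36\right) = \frac{1}{3} \left(- \frac{1}{71}\right) 397 \cdot 5 \left(-36\right) = \left(- \frac{397}{213}\right) 5 \left(-36\right) = \left(- \frac{1985}{213}\right) \left(-36\right) = \frac{23820}{71}$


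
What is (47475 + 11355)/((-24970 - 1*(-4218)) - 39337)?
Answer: -58830/60089 ≈ -0.97905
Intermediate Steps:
(47475 + 11355)/((-24970 - 1*(-4218)) - 39337) = 58830/((-24970 + 4218) - 39337) = 58830/(-20752 - 39337) = 58830/(-60089) = 58830*(-1/60089) = -58830/60089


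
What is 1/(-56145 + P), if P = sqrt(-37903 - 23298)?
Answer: -56145/3152322226 - 7*I*sqrt(1249)/3152322226 ≈ -1.7811e-5 - 7.8478e-8*I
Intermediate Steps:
P = 7*I*sqrt(1249) (P = sqrt(-61201) = 7*I*sqrt(1249) ≈ 247.39*I)
1/(-56145 + P) = 1/(-56145 + 7*I*sqrt(1249))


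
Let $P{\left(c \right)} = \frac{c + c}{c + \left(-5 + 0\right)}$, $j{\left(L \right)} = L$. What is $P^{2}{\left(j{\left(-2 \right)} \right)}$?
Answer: $\frac{16}{49} \approx 0.32653$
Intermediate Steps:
$P{\left(c \right)} = \frac{2 c}{-5 + c}$ ($P{\left(c \right)} = \frac{2 c}{c - 5} = \frac{2 c}{-5 + c}$)
$P^{2}{\left(j{\left(-2 \right)} \right)} = \left(2 \left(-2\right) \frac{1}{-5 - 2}\right)^{2} = \left(2 \left(-2\right) \frac{1}{-7}\right)^{2} = \left(2 \left(-2\right) \left(- \frac{1}{7}\right)\right)^{2} = \left(\frac{4}{7}\right)^{2} = \frac{16}{49}$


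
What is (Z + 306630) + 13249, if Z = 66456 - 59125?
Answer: 327210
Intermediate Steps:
Z = 7331
(Z + 306630) + 13249 = (7331 + 306630) + 13249 = 313961 + 13249 = 327210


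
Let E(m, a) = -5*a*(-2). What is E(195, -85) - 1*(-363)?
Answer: -487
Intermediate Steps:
E(m, a) = 10*a
E(195, -85) - 1*(-363) = 10*(-85) - 1*(-363) = -850 + 363 = -487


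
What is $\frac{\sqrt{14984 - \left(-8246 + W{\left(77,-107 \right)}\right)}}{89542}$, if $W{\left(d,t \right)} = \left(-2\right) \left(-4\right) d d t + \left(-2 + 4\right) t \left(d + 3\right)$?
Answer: $\frac{\sqrt{5115574}}{89542} \approx 0.025259$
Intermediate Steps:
$W{\left(d,t \right)} = 2 t \left(3 + d\right) + 8 t d^{2}$ ($W{\left(d,t \right)} = 8 d d t + 2 t \left(3 + d\right) = 8 d^{2} t + 2 t \left(3 + d\right) = 8 t d^{2} + 2 t \left(3 + d\right) = 2 t \left(3 + d\right) + 8 t d^{2}$)
$\frac{\sqrt{14984 - \left(-8246 + W{\left(77,-107 \right)}\right)}}{89542} = \frac{\sqrt{14984 - \left(-8246 + 2 \left(-107\right) \left(3 + 77 + 4 \cdot 77^{2}\right)\right)}}{89542} = \sqrt{14984 - \left(-8246 + 2 \left(-107\right) \left(3 + 77 + 4 \cdot 5929\right)\right)} \frac{1}{89542} = \sqrt{14984 - \left(-8246 + 2 \left(-107\right) \left(3 + 77 + 23716\right)\right)} \frac{1}{89542} = \sqrt{14984 - \left(-8246 + 2 \left(-107\right) 23796\right)} \frac{1}{89542} = \sqrt{14984 + \left(8246 - -5092344\right)} \frac{1}{89542} = \sqrt{14984 + \left(8246 + 5092344\right)} \frac{1}{89542} = \sqrt{14984 + 5100590} \cdot \frac{1}{89542} = \sqrt{5115574} \cdot \frac{1}{89542} = \frac{\sqrt{5115574}}{89542}$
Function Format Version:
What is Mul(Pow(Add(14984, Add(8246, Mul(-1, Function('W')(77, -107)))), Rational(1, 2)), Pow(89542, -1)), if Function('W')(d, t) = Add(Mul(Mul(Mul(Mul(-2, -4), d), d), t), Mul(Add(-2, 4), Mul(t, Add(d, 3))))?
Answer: Mul(Rational(1, 89542), Pow(5115574, Rational(1, 2))) ≈ 0.025259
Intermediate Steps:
Function('W')(d, t) = Add(Mul(2, t, Add(3, d)), Mul(8, t, Pow(d, 2))) (Function('W')(d, t) = Add(Mul(Mul(Mul(8, d), d), t), Mul(2, Mul(t, Add(3, d)))) = Add(Mul(Mul(8, Pow(d, 2)), t), Mul(2, t, Add(3, d))) = Add(Mul(8, t, Pow(d, 2)), Mul(2, t, Add(3, d))) = Add(Mul(2, t, Add(3, d)), Mul(8, t, Pow(d, 2))))
Mul(Pow(Add(14984, Add(8246, Mul(-1, Function('W')(77, -107)))), Rational(1, 2)), Pow(89542, -1)) = Mul(Pow(Add(14984, Add(8246, Mul(-1, Mul(2, -107, Add(3, 77, Mul(4, Pow(77, 2))))))), Rational(1, 2)), Pow(89542, -1)) = Mul(Pow(Add(14984, Add(8246, Mul(-1, Mul(2, -107, Add(3, 77, Mul(4, 5929)))))), Rational(1, 2)), Rational(1, 89542)) = Mul(Pow(Add(14984, Add(8246, Mul(-1, Mul(2, -107, Add(3, 77, 23716))))), Rational(1, 2)), Rational(1, 89542)) = Mul(Pow(Add(14984, Add(8246, Mul(-1, Mul(2, -107, 23796)))), Rational(1, 2)), Rational(1, 89542)) = Mul(Pow(Add(14984, Add(8246, Mul(-1, -5092344))), Rational(1, 2)), Rational(1, 89542)) = Mul(Pow(Add(14984, Add(8246, 5092344)), Rational(1, 2)), Rational(1, 89542)) = Mul(Pow(Add(14984, 5100590), Rational(1, 2)), Rational(1, 89542)) = Mul(Pow(5115574, Rational(1, 2)), Rational(1, 89542)) = Mul(Rational(1, 89542), Pow(5115574, Rational(1, 2)))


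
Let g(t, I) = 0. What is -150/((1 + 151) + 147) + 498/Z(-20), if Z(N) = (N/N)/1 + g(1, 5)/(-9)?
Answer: 148752/299 ≈ 497.50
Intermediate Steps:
Z(N) = 1 (Z(N) = (N/N)/1 + 0/(-9) = 1*1 + 0*(-⅑) = 1 + 0 = 1)
-150/((1 + 151) + 147) + 498/Z(-20) = -150/((1 + 151) + 147) + 498/1 = -150/(152 + 147) + 498*1 = -150/299 + 498 = 148752/299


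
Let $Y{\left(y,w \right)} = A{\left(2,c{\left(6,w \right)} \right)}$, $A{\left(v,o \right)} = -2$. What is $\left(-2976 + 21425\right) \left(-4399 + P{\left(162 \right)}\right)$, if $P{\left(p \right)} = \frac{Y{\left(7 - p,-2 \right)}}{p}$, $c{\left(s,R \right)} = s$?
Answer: $- \frac{6573747680}{81} \approx -8.1157 \cdot 10^{7}$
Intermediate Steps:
$Y{\left(y,w \right)} = -2$
$P{\left(p \right)} = - \frac{2}{p}$
$\left(-2976 + 21425\right) \left(-4399 + P{\left(162 \right)}\right) = \left(-2976 + 21425\right) \left(-4399 - \frac{2}{162}\right) = 18449 \left(-4399 - \frac{1}{81}\right) = 18449 \left(- \frac{356320}{81}\right) = - \frac{6573747680}{81}$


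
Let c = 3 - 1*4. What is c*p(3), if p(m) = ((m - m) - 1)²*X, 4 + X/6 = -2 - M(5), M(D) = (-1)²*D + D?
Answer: 96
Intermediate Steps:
c = -1 (c = 3 - 4 = -1)
M(D) = 2*D (M(D) = 1*D + D = D + D = 2*D)
X = -96 (X = -24 + 6*(-2 - 2*5) = -24 + 6*(-2 - 1*10) = -24 + 6*(-2 - 10) = -24 + 6*(-12) = -24 - 72 = -96)
p(m) = -96 (p(m) = ((m - m) - 1)²*(-96) = (0 - 1)²*(-96) = (-1)²*(-96) = 1*(-96) = -96)
c*p(3) = -1*(-96) = 96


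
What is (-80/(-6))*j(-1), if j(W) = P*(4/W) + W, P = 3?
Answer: -520/3 ≈ -173.33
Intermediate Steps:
j(W) = W + 12/W (j(W) = 3*(4/W) + W = 12/W + W = W + 12/W)
(-80/(-6))*j(-1) = (-80/(-6))*(-1 + 12/(-1)) = (-80*(-1)/6)*(-1 + 12*(-1)) = (-10*(-4/3))*(-1 - 12) = (40/3)*(-13) = -520/3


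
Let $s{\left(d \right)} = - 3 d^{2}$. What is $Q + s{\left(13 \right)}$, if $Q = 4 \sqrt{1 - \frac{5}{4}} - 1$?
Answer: $-508 + 2 i \approx -508.0 + 2.0 i$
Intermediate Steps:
$Q = -1 + 2 i$ ($Q = 4 \sqrt{1 - \frac{5}{4}} - 1 = 4 \sqrt{- \frac{1}{4}} - 1 = 4 \frac{i}{2} - 1 = 2 i - 1 = -1 + 2 i \approx -1.0 + 2.0 i$)
$Q + s{\left(13 \right)} = \left(-1 + 2 i\right) - 3 \cdot 13^{2} = \left(-1 + 2 i\right) - 507 = -508 + 2 i$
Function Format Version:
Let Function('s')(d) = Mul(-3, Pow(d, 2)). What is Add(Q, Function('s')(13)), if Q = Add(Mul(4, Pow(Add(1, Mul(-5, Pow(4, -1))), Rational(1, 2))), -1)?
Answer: Add(-508, Mul(2, I)) ≈ Add(-508.00, Mul(2.0000, I))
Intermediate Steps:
Q = Add(-1, Mul(2, I)) (Q = Add(Mul(4, Pow(Add(1, Mul(-5, Rational(1, 4))), Rational(1, 2))), -1) = Add(Mul(4, Pow(Add(1, Rational(-5, 4)), Rational(1, 2))), -1) = Add(Mul(4, Pow(Rational(-1, 4), Rational(1, 2))), -1) = Add(Mul(4, Mul(Rational(1, 2), I)), -1) = Add(Mul(2, I), -1) = Add(-1, Mul(2, I)) ≈ Add(-1.0000, Mul(2.0000, I)))
Add(Q, Function('s')(13)) = Add(Add(-1, Mul(2, I)), Mul(-3, Pow(13, 2))) = Add(Add(-1, Mul(2, I)), Mul(-3, 169)) = Add(Add(-1, Mul(2, I)), -507) = Add(-508, Mul(2, I))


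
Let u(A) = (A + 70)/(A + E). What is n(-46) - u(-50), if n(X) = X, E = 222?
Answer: -1983/43 ≈ -46.116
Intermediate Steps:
u(A) = (70 + A)/(222 + A) (u(A) = (A + 70)/(A + 222) = (70 + A)/(222 + A))
n(-46) - u(-50) = -46 - (70 - 50)/(222 - 50) = -46 - 20/172 = -46 - 1*5/43 = -46 - 5/43 = -1983/43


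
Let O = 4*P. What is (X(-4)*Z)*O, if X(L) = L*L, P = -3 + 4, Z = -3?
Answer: -192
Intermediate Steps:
P = 1
X(L) = L²
O = 4 (O = 4*1 = 4)
(X(-4)*Z)*O = ((-4)²*(-3))*4 = (16*(-3))*4 = -48*4 = -192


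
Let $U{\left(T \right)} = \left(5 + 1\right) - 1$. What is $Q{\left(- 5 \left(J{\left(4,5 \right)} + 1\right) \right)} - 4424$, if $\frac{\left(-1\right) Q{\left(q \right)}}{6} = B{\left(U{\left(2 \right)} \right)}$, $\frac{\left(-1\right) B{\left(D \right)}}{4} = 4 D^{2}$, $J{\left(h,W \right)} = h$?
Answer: $-2024$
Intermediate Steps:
$U{\left(T \right)} = 5$ ($U{\left(T \right)} = 6 - 1 = 5$)
$B{\left(D \right)} = - 16 D^{2}$ ($B{\left(D \right)} = - 4 \cdot 4 D^{2} = - 16 D^{2}$)
$Q{\left(q \right)} = 2400$ ($Q{\left(q \right)} = - 6 \left(- 16 \cdot 5^{2}\right) = - 6 \left(\left(-16\right) 25\right) = \left(-6\right) \left(-400\right) = 2400$)
$Q{\left(- 5 \left(J{\left(4,5 \right)} + 1\right) \right)} - 4424 = 2400 - 4424 = -2024$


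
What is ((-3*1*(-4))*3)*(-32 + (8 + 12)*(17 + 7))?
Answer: 16128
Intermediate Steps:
((-3*1*(-4))*3)*(-32 + (8 + 12)*(17 + 7)) = (-3*(-4)*3)*(-32 + 20*24) = (12*3)*(-32 + 480) = 36*448 = 16128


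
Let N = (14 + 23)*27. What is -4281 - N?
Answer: -5280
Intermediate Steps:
N = 999 (N = 37*27 = 999)
-4281 - N = -4281 - 1*999 = -4281 - 999 = -5280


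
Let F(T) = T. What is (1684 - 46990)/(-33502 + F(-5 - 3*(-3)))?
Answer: 2517/1861 ≈ 1.3525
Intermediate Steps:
(1684 - 46990)/(-33502 + F(-5 - 3*(-3))) = (1684 - 46990)/(-33502 + (-5 - 3*(-3))) = -45306/(-33502 + (-5 + 9)) = -45306/(-33502 + 4) = -45306/(-33498) = -45306*(-1/33498) = 2517/1861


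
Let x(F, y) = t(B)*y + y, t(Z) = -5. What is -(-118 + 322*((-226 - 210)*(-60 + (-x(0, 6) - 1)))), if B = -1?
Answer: -5194386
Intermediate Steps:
x(F, y) = -4*y (x(F, y) = -5*y + y = -4*y)
-(-118 + 322*((-226 - 210)*(-60 + (-x(0, 6) - 1)))) = -(-118 + 322*((-226 - 210)*(-60 + (-(-4)*6 - 1)))) = -(-118 + 322*(-436*(-60 + (-1*(-24) - 1)))) = -(-118 + 322*(-436*(-60 + (24 - 1)))) = -(-118 + 322*(-436*(-60 + 23))) = -(-118 + 322*(-436*(-37))) = -(-118 + 322*16132) = -(-118 + 5194504) = -1*5194386 = -5194386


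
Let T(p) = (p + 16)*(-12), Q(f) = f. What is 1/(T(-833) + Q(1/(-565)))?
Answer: 565/5539259 ≈ 0.00010200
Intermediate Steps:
T(p) = -192 - 12*p (T(p) = (16 + p)*(-12) = -192 - 12*p)
1/(T(-833) + Q(1/(-565))) = 1/((-192 - 12*(-833)) + 1/(-565)) = 1/((-192 + 9996) - 1/565) = 1/(9804 - 1/565) = 1/(5539259/565) = 565/5539259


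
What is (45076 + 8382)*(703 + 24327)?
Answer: 1338053740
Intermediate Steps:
(45076 + 8382)*(703 + 24327) = 53458*25030 = 1338053740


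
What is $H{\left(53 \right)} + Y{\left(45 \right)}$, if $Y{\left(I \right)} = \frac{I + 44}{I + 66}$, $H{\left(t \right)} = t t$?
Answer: $\frac{311888}{111} \approx 2809.8$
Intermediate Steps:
$H{\left(t \right)} = t^{2}$
$Y{\left(I \right)} = \frac{44 + I}{66 + I}$
$H{\left(53 \right)} + Y{\left(45 \right)} = 53^{2} + \frac{44 + 45}{66 + 45} = 2809 + \frac{1}{111} \cdot 89 = 2809 + \frac{89}{111} = \frac{311888}{111}$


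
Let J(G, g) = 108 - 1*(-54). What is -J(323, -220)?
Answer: -162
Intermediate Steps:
J(G, g) = 162 (J(G, g) = 108 + 54 = 162)
-J(323, -220) = -1*162 = -162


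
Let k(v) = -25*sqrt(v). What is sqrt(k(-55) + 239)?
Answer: sqrt(239 - 25*I*sqrt(55)) ≈ 16.454 - 5.634*I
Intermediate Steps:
sqrt(k(-55) + 239) = sqrt(-25*I*sqrt(55) + 239) = sqrt(239 - 25*I*sqrt(55))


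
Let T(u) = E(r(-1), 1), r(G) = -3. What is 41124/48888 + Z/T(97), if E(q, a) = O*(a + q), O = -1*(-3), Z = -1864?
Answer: 1269083/4074 ≈ 311.51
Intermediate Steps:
O = 3
E(q, a) = 3*a + 3*q (E(q, a) = 3*(a + q) = 3*a + 3*q)
T(u) = -6 (T(u) = 3*1 + 3*(-3) = 3 - 9 = -6)
41124/48888 + Z/T(97) = 41124/48888 - 1864/(-6) = 41124*(1/48888) - 1864*(-⅙) = 3427/4074 + 932/3 = 1269083/4074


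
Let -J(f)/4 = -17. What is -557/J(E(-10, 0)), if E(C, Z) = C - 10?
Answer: -557/68 ≈ -8.1912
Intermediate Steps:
E(C, Z) = -10 + C
J(f) = 68 (J(f) = -4*(-17) = 68)
-557/J(E(-10, 0)) = -557/68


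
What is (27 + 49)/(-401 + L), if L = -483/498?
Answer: -12616/66727 ≈ -0.18907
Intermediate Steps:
L = -161/166 (L = -483*1/498 = -161/166 ≈ -0.96988)
(27 + 49)/(-401 + L) = (27 + 49)/(-401 - 161/166) = 76/(-66727/166) = 76*(-166/66727) = -12616/66727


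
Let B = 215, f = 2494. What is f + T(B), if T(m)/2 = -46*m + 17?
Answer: -17252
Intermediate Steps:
T(m) = 34 - 92*m (T(m) = 2*(-46*m + 17) = 2*(17 - 46*m) = 34 - 92*m)
f + T(B) = 2494 + (34 - 92*215) = 2494 + (34 - 19780) = 2494 - 19746 = -17252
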